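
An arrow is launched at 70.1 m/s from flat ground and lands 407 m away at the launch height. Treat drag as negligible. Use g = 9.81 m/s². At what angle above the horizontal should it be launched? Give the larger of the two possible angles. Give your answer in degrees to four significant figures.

62.83°

R = v₀² sin 2θ / g gives sin 2θ = gR/v₀² = 9.81·407/70.1² = 0.8125.
2θ = 54.34° or 180° − 54.34° = 125.7°, so θ = 27.17° or 62.83°.
The larger angle is 62.83°.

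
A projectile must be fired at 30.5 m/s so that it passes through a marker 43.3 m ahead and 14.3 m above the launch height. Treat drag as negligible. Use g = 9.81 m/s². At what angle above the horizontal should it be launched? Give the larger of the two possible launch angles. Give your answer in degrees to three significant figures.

75.0°

Trajectory: y = x tanθ − g x² (1 + tan²θ)/(2v₀²). With x = 43.3, y = 14.3, v₀ = 30.5, g = 9.81:
9.886 tan²θ − 43.3 tanθ + (24.19) = 0.
tanθ = [43.3 ± √(43.3² − 4 × 9.886 × (24.19))] / (2 × 9.886) = (43.3 ± 30.31) / 19.77, giving tanθ = 0.6572 or 3.723.
θ = 33.31° or 74.96°; the larger is 74.96°.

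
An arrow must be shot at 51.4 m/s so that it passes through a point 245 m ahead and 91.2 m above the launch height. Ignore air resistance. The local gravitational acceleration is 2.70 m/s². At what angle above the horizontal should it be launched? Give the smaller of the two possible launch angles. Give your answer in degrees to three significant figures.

28.1°

Trajectory: y = x tanθ − g x² (1 + tan²θ)/(2v₀²). With x = 245, y = 91.2, v₀ = 51.4, g = 2.70:
30.67 tan²θ − 245 tanθ + (121.9) = 0.
tanθ = [245 ± √(245² − 4 × 30.67 × (121.9))] / (2 × 30.67) = (245 ± 212.3) / 61.34, giving tanθ = 0.5330 or 7.455.
θ = 28.06° or 82.36°; the smaller is 28.06°.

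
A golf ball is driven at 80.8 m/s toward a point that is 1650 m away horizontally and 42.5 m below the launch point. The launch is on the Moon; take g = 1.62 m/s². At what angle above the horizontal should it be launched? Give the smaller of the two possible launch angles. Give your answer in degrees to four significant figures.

Trajectory: y = x tanθ − g x² (1 + tan²θ)/(2v₀²). With x = 1650, y = −42.5, v₀ = 80.8, g = 1.62:
337.8 tan²θ − 1650 tanθ + (295.3) = 0.
tanθ = [1650 ± √(1650² − 4 × 337.8 × (295.3))] / (2 × 337.8) = (1650 ± 1524) / 675.6, giving tanθ = 0.1860 or 4.699.
θ = 10.54° or 77.99°; the smaller is 10.54°.

10.54°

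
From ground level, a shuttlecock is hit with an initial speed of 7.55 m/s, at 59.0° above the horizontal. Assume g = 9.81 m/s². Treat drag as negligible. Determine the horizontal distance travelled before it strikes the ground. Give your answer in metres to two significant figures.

vₓ = 7.550 cos 59.0° = 3.889 m/s; v_y0 = 7.550 sin 59.0° = 6.472 m/s.
Flight time T = 2 v_y0 / g = 1.319 s.
Horizontal distance R = vₓ T = 3.889 × 1.319 = 5.131 m.

5.1 m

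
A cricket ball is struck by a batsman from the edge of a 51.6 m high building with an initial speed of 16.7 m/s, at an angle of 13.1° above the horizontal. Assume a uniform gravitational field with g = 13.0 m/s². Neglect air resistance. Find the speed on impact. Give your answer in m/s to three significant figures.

40.3 m/s

Resolve: vₓ = 16.70 cos 13.1° = 16.27 m/s and v_y0 = 16.70 sin 13.1° = 3.785 m/s.
With up positive and y = 0 at the ground: y(t) = 51.6 + (3.785) t − 6.500 t². Setting y = 0 and taking the positive root: t = [3.785 + √(3.785² + 2·13.0·51.6)] / 13.0 = (3.785 + 36.82) / 13.0 = 3.124 s.
Vertical velocity at impact: v_y = v_y0 − g t = 3.785 − 13.0 × 3.124 = −36.82 m/s.
Speed: |v| = √(vₓ² + v_y²) = √(16.27² + 36.82²) = 40.26 m/s.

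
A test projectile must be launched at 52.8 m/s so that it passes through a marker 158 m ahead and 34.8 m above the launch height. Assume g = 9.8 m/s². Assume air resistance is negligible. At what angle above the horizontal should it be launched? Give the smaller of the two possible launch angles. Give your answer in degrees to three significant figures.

Trajectory: y = x tanθ − g x² (1 + tan²θ)/(2v₀²). With x = 158, y = 34.8, v₀ = 52.8, g = 9.80:
43.88 tan²θ − 158 tanθ + (78.68) = 0.
tanθ = [158 ± √(158² − 4 × 43.88 × (78.68))] / (2 × 43.88) = (158 ± 105.6) / 87.76, giving tanθ = 0.5969 or 3.004.
θ = 30.83° or 71.59°; the smaller is 30.83°.

30.8°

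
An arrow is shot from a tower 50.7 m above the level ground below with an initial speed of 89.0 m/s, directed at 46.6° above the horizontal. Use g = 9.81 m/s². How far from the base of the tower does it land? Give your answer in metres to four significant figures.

851.6 m

Components: vₓ = 89.00 cos 46.6° = 61.15 m/s, v_y0 = 89.00 sin 46.6° = 64.67 m/s.
With up positive and y = 0 at the ground: y(t) = 50.7 + (64.67) t − 4.905 t². Setting y = 0 and taking the positive root: t = [64.67 + √(64.67² + 2·9.81·50.7)] / 9.81 = (64.67 + 71.95) / 9.81 = 13.93 s.
Horizontal distance: R = vₓ t = 61.15 × 13.93 = 851.6 m.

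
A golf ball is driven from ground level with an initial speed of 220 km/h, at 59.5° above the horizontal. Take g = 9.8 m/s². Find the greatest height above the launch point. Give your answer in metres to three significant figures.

141 m

Convert: 220 km/h = 220/3.6 = 61.11 m/s.
Components: vₓ = 61.11 cos 59.5° = 31.02 m/s, v_y0 = 61.11 sin 59.5° = 52.66 m/s.
At the apex v_y = 0, so H = v_y0²/(2g) = 52.66²/19.60 = 141.5 m.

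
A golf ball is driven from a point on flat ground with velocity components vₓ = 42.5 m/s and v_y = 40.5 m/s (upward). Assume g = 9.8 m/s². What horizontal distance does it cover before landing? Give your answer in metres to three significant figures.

Flight time T = 2 v_y0 / g = 8.265 s.
Horizontal distance R = vₓ T = 42.50 × 8.265 = 351.3 m.

351 m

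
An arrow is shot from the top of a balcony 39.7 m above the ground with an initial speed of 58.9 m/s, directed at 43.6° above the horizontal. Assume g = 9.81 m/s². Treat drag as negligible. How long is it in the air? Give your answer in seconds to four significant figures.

9.164 s

Components: vₓ = 58.90 cos 43.6° = 42.65 m/s, v_y0 = 58.90 sin 43.6° = 40.62 m/s.
Vertical motion (up positive, ground at y = 0): 4.905 t² − (40.62) t − 39.7 = 0, so t = (40.62 + √(40.62² + 2·9.81·39.7)) / 9.81 = (40.62 + 49.28) / 9.81 = 9.164 s.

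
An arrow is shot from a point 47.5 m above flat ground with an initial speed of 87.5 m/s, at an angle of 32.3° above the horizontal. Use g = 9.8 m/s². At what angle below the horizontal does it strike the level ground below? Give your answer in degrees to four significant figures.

Components: vₓ = 87.50 cos 32.3° = 73.96 m/s, v_y0 = 87.50 sin 32.3° = 46.76 m/s.
With up positive and y = 0 at the ground: y(t) = 47.5 + (46.76) t − 4.900 t². Setting y = 0 and taking the positive root: t = [46.76 + √(46.76² + 2·9.80·47.5)] / 9.80 = (46.76 + 55.83) / 9.80 = 10.47 s.
At impact: v_y = v_y0 − g t = −55.83 m/s; vₓ = 73.96 m/s.
Angle below horizontal: arctan(|v_y|/vₓ) = arctan(55.83/73.96) = 37.05°.

37.05°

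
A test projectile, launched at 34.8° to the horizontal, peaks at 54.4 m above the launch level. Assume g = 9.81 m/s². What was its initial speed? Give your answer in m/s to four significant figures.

57.24 m/s

At the peak v_y = 0, so v_y0 = √(2gH) = √(2 × 9.81 × 54.4) = 32.67 m/s.
v_y0 = v₀ sin θ ⇒ v₀ = 32.67 / sin 34.8° = 57.24 m/s.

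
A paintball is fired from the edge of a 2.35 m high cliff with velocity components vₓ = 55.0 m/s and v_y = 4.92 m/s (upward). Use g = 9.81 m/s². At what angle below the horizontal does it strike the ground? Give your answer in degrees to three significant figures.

With up positive and y = 0 at the ground: y(t) = 2.35 + (4.920) t − 4.905 t². Setting y = 0 and taking the positive root: t = [4.920 + √(4.920² + 2·9.81·2.35)] / 9.81 = (4.920 + 8.385) / 9.81 = 1.356 s.
At impact: v_y = v_y0 − g t = −8.385 m/s; vₓ = 55.00 m/s.
Angle below horizontal: arctan(|v_y|/vₓ) = arctan(8.385/55.00) = 8.669°.

8.67°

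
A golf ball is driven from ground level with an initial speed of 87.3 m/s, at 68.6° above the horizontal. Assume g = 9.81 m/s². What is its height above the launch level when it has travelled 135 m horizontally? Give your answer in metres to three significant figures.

Components: vₓ = 87.30 cos 68.6° = 31.85 m/s, v_y0 = 87.30 sin 68.6° = 81.28 m/s.
x = vₓ t ⇒ t = 135/31.85 = 4.238 s.
Height: y = v_y0 t − ½ g t² = 81.28 × 4.238 − 4.905 × 4.238² = 344.5 − 88.10 = 256.4 m.

256 m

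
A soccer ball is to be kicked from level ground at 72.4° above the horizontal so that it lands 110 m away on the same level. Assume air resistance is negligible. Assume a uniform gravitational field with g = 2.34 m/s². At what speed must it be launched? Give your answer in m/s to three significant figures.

21.1 m/s

Level-ground range: R = v₀² sin(2θ)/g, so v₀ = √(gR / sin 2θ).
v₀ = √(2.34 × 110 / sin 144.8°) = √(257.4 / 0.5764) = √446.54 = 21.13 m/s.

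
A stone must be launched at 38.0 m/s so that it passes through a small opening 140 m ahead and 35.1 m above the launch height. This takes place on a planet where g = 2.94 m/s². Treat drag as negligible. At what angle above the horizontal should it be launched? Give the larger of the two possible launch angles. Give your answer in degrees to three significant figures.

Trajectory: y = x tanθ − g x² (1 + tan²θ)/(2v₀²). With x = 140, y = 35.1, v₀ = 38.0, g = 2.94:
19.95 tan²θ − 140 tanθ + (55.05) = 0.
tanθ = [140 ± √(140² − 4 × 19.95 × (55.05))] / (2 × 19.95) = (140 ± 123.3) / 39.91, giving tanθ = 0.4182 or 6.598.
θ = 22.69° or 81.38°; the larger is 81.38°.

81.4°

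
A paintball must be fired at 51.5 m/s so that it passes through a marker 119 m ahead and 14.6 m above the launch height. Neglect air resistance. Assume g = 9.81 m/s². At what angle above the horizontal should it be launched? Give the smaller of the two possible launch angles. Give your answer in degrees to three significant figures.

Trajectory: y = x tanθ − g x² (1 + tan²θ)/(2v₀²). With x = 119, y = 14.6, v₀ = 51.5, g = 9.81:
26.19 tan²θ − 119 tanθ + (40.79) = 0.
tanθ = [119 ± √(119² − 4 × 26.19 × (40.79))] / (2 × 26.19) = (119 ± 99.44) / 52.38, giving tanθ = 0.3735 or 4.170.
θ = 20.48° or 76.52°; the smaller is 20.48°.

20.5°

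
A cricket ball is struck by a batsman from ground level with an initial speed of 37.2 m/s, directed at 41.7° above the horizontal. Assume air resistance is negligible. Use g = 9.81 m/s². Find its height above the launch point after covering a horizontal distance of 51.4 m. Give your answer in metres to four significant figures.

29.00 m

Resolve: vₓ = 37.20 cos 41.7° = 27.77 m/s and v_y0 = 37.20 sin 41.7° = 24.75 m/s.
Time to reach x = 51.4 m: t = x/vₓ = 51.4/27.77 = 1.851 s.
Height: y = v_y0 t − ½ g t² = 24.75 × 1.851 − 4.905 × 1.851² = 45.80 − 16.80 = 29.00 m.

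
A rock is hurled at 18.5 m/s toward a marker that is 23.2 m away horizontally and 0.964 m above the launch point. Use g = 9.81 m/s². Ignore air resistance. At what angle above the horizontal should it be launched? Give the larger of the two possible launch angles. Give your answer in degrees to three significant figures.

Trajectory: y = x tanθ − g x² (1 + tan²θ)/(2v₀²). With x = 23.2, y = 0.964, v₀ = 18.5, g = 9.81:
7.714 tan²θ − 23.2 tanθ + (8.678) = 0.
tanθ = [23.2 ± √(23.2² − 4 × 7.714 × (8.678))] / (2 × 7.714) = (23.2 ± 16.45) / 15.43, giving tanθ = 0.4378 or 2.570.
θ = 23.64° or 68.74°; the larger is 68.74°.

68.7°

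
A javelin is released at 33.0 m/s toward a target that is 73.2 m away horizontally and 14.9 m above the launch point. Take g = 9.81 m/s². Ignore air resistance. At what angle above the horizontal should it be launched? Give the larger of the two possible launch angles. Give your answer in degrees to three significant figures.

Trajectory: y = x tanθ − g x² (1 + tan²θ)/(2v₀²). With x = 73.2, y = 14.9, v₀ = 33.0, g = 9.81:
24.13 tan²θ − 73.2 tanθ + (39.03) = 0.
tanθ = [73.2 ± √(73.2² − 4 × 24.13 × (39.03))] / (2 × 24.13) = (73.2 ± 39.87) / 48.27, giving tanθ = 0.6904 or 2.343.
θ = 34.62° or 66.88°; the larger is 66.88°.

66.9°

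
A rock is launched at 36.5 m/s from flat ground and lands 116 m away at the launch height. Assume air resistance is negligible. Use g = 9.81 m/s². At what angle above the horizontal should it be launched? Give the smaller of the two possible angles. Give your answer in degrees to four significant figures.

Level-ground range R = v₀² sin(2θ)/g ⇒ sin(2θ) = gR/v₀² = 9.81 × 116 / 36.5² = 0.8542.
2θ = 58.67° or 180° − 58.67° = 121.3°, so θ = 29.33° or 60.67°.
The smaller angle is 29.33°.

29.33°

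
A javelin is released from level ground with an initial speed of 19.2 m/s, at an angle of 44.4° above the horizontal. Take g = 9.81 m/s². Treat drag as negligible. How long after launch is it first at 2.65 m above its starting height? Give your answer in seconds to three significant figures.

0.214 s

vₓ = 19.20 cos 44.4° = 13.72 m/s; v_y0 = 19.20 sin 44.4° = 13.43 m/s.
Height y(t) = 13.43 t − 4.905 t² = 2.65 gives 4.905 t² − 13.43 t + 2.65 = 0.
Quadratic formula: t = (13.43 ± √128.47) / 9.81 = (13.43 ± 11.33) / 9.81 → t = 0.2140 s or 2.525 s.
The first (ascending) time is 0.2140 s.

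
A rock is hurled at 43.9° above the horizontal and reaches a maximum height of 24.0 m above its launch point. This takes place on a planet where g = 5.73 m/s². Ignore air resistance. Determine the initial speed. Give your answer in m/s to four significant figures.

At the peak v_y = 0, so v_y0 = √(2gH) = √(2 × 5.73 × 24.0) = 16.58 m/s.
v_y0 = v₀ sin θ ⇒ v₀ = 16.58 / sin 43.9° = 23.92 m/s.

23.92 m/s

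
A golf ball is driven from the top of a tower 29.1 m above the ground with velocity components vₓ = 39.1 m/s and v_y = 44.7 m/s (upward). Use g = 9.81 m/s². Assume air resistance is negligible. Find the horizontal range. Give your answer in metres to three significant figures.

The projectile lands when y = 29.1 + (44.70) t − ½·9.81·t² = 0. Positive root: t = (44.70 + √(44.70² + 2·9.81·29.1)) / 9.81 = (44.70 + 50.69) / 9.81 = 9.723 s.
Horizontal distance: R = vₓ t = 39.10 × 9.723 = 380.2 m.

380 m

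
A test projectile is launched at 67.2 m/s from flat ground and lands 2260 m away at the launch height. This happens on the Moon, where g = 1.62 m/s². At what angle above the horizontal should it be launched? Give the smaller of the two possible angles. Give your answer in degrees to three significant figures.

27.1°

Level-ground range R = v₀² sin(2θ)/g ⇒ sin(2θ) = gR/v₀² = 1.62 × 2260 / 67.2² = 0.8107.
2θ = 54.17° or 180° − 54.17° = 125.8°, so θ = 27.08° or 62.92°.
The smaller angle is 27.08°.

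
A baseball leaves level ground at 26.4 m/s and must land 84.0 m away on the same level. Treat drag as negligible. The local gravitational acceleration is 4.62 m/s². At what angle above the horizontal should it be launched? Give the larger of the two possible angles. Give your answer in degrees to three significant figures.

R = v₀² sin 2θ / g gives sin 2θ = gR/v₀² = 4.62·84.0/26.4² = 0.5568.
2θ = 33.84° or 180° − 33.84° = 146.2°, so θ = 16.92° or 73.08°.
The larger angle is 73.08°.

73.1°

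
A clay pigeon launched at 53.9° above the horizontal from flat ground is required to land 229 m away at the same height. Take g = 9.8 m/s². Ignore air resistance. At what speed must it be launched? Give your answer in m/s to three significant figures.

On level ground R = v₀² sin 2θ / g ⇒ v₀ = √(gR / sin 2θ).
v₀ = √(9.80 × 229 / sin 107.8°) = √(2244 / 0.9521) = √2357.0 = 48.55 m/s.

48.5 m/s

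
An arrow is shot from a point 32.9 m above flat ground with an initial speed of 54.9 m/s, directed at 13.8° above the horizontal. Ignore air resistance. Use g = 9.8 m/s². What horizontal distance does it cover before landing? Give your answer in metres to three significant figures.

Components: vₓ = 54.90 cos 13.8° = 53.32 m/s, v_y0 = 54.90 sin 13.8° = 13.10 m/s.
Vertical motion (up positive, ground at y = 0): 4.900 t² − (13.10) t − 32.9 = 0, so t = (13.10 + √(13.10² + 2·9.80·32.9)) / 9.80 = (13.10 + 28.57) / 9.80 = 4.252 s.
Horizontal distance: R = vₓ t = 53.32 × 4.252 = 226.7 m.

227 m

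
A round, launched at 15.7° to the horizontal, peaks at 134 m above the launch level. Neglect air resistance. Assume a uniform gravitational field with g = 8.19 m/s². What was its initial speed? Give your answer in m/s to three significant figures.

173 m/s

At the peak v_y = 0, so v_y0 = √(2gH) = √(2 × 8.19 × 134) = 46.85 m/s.
v_y0 = v₀ sin θ ⇒ v₀ = 46.85 / sin 15.7° = 173.1 m/s.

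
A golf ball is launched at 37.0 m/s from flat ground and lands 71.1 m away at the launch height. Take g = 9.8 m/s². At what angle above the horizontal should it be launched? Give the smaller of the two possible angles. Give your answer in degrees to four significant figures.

Level-ground range R = v₀² sin(2θ)/g ⇒ sin(2θ) = gR/v₀² = 9.80 × 71.1 / 37.0² = 0.5090.
2θ = 30.60° or 180° − 30.60° = 149.4°, so θ = 15.30° or 74.70°.
The smaller angle is 15.30°.

15.30°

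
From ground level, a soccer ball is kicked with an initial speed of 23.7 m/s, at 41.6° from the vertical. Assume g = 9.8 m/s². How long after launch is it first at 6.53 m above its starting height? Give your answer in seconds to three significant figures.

0.416 s

Resolve: vₓ = 23.70 sin 41.6° = 15.74 m/s and v_y0 = 23.70 cos 41.6° = 17.72 m/s.
Height y(t) = 17.72 t − 4.900 t² = 6.53 gives 4.900 t² − 17.72 t + 6.53 = 0.
Quadratic formula: t = (17.72 ± √186.11) / 9.80 = (17.72 ± 13.64) / 9.80 → t = 0.4164 s or 3.201 s.
The first (ascending) time is 0.4164 s.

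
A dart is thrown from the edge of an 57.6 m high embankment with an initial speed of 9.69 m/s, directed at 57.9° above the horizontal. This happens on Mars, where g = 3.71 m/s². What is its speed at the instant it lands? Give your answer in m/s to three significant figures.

vₓ = 9.690 cos 57.9° = 5.149 m/s; v_y0 = 9.690 sin 57.9° = 8.209 m/s.
The projectile lands when y = 57.6 + (8.209) t − ½·3.71·t² = 0. Positive root: t = (8.209 + √(8.209² + 2·3.71·57.6)) / 3.71 = (8.209 + 22.24) / 3.71 = 8.208 s.
Vertical velocity at impact: v_y = v_y0 − g t = 8.209 − 3.71 × 8.208 = −22.24 m/s.
Speed: |v| = √(vₓ² + v_y²) = √(5.149² + 22.24²) = 22.83 m/s.

22.8 m/s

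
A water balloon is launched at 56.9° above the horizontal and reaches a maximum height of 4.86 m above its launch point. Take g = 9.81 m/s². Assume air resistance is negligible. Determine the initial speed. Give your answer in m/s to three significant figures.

11.7 m/s

At the peak v_y = 0, so v_y0 = √(2gH) = √(2 × 9.81 × 4.86) = 9.765 m/s.
v_y0 = v₀ sin θ ⇒ v₀ = 9.765 / sin 56.9° = 11.66 m/s.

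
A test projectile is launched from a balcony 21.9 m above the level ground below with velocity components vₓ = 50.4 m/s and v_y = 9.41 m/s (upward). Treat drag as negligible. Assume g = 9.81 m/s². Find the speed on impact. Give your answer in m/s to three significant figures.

Vertical motion (up positive, ground at y = 0): 4.905 t² − (9.410) t − 21.9 = 0, so t = (9.410 + √(9.410² + 2·9.81·21.9)) / 9.81 = (9.410 + 22.76) / 9.81 = 3.280 s.
Vertical velocity at impact: v_y = v_y0 − g t = 9.410 − 9.81 × 3.280 = −22.76 m/s.
Speed: |v| = √(vₓ² + v_y²) = √(50.40² + 22.76²) = 55.30 m/s.

55.3 m/s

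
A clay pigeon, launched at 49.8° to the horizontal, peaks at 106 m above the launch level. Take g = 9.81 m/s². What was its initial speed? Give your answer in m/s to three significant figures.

At the peak v_y = 0, so v_y0 = √(2gH) = √(2 × 9.81 × 106) = 45.60 m/s.
v_y0 = v₀ sin θ ⇒ v₀ = 45.60 / sin 49.8° = 59.71 m/s.

59.7 m/s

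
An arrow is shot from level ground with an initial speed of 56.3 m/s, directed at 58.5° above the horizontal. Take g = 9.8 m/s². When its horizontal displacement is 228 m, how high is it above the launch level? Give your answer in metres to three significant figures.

77.7 m

Resolve: vₓ = 56.30 cos 58.5° = 29.42 m/s and v_y0 = 56.30 sin 58.5° = 48.00 m/s.
Time to reach x = 228 m: t = x/vₓ = 228/29.42 = 7.751 s.
Height: y = v_y0 t − ½ g t² = 48.00 × 7.751 − 4.900 × 7.751² = 372.1 − 294.4 = 77.70 m.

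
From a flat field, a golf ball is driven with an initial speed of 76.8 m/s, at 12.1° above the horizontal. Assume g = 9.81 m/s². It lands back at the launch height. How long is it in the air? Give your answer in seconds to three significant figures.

Components: vₓ = 76.80 cos 12.1° = 75.09 m/s, v_y0 = 76.80 sin 12.1° = 16.10 m/s.
Time of flight on level ground: T = 2 v_y0 / g = 2 × 16.10 / 9.81 = 3.282 s.

3.28 s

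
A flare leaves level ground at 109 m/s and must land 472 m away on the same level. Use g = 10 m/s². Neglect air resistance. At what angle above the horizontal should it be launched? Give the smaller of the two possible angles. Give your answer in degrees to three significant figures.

11.7°

Level-ground range R = v₀² sin(2θ)/g ⇒ sin(2θ) = gR/v₀² = 10.0 × 472 / 109² = 0.3973.
2θ = 23.41° or 180° − 23.41° = 156.6°, so θ = 11.70° or 78.30°.
The smaller angle is 11.70°.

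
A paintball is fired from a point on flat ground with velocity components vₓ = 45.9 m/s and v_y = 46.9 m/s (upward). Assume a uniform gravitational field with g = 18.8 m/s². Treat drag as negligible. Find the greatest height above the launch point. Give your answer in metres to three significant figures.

58.5 m

Peak height H = v_y0² / (2g) = 2199.6 / 37.60 = 58.50 m.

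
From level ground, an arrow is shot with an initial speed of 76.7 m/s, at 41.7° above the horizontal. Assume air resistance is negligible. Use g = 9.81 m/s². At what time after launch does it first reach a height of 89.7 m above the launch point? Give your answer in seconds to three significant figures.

2.24 s

Resolve: vₓ = 76.70 cos 41.7° = 57.27 m/s and v_y0 = 76.70 sin 41.7° = 51.02 m/s.
Height y(t) = 51.02 t − 4.905 t² = 89.7 gives 4.905 t² − 51.02 t + 89.7 = 0.
Quadratic formula: t = (51.02 ± √843.45) / 9.81 = (51.02 ± 29.04) / 9.81 → t = 2.241 s or 8.162 s.
The first (ascending) time is 2.241 s.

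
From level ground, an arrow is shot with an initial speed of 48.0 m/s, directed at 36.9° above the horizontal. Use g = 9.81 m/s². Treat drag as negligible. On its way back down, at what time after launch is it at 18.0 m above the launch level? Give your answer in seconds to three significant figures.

vₓ = 48.00 cos 36.9° = 38.38 m/s; v_y0 = 48.00 sin 36.9° = 28.82 m/s.
Require v_y0 t − ½ g t² = 18.0, i.e. 4.905 t² − 28.82 t + 18.0 = 0.
Quadratic formula: t = (28.82 ± √477.44) / 9.81 = (28.82 ± 21.85) / 9.81 → t = 0.7105 s or 5.165 s.
The descending-branch root is 5.165 s.

5.17 s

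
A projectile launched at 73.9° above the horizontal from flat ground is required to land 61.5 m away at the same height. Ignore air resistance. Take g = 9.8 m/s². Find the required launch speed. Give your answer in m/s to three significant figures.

From R = (v₀² / g) sin 2θ: v₀ = √(gR / sin 2θ).
v₀ = √(9.80 × 61.5 / sin 147.8°) = √(602.7 / 0.5329) = √1131.0 = 33.63 m/s.

33.6 m/s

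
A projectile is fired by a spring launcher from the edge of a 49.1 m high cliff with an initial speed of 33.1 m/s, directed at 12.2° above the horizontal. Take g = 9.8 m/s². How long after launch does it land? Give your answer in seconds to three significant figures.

vₓ = 33.10 cos 12.2° = 32.35 m/s; v_y0 = 33.10 sin 12.2° = 6.995 m/s.
Vertical motion (up positive, ground at y = 0): 4.900 t² − (6.995) t − 49.1 = 0, so t = (6.995 + √(6.995² + 2·9.80·49.1)) / 9.80 = (6.995 + 31.80) / 9.80 = 3.959 s.

3.96 s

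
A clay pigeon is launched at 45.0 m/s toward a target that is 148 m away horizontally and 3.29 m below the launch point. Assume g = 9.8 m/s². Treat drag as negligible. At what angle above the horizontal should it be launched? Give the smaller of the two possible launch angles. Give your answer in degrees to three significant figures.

21.3°

Trajectory: y = x tanθ − g x² (1 + tan²θ)/(2v₀²). With x = 148, y = −3.29, v₀ = 45.0, g = 9.80:
53.00 tan²θ − 148 tanθ + (49.71) = 0.
tanθ = [148 ± √(148² − 4 × 53.00 × (49.71))] / (2 × 53.00) = (148 ± 106.6) / 106.0, giving tanθ = 0.3905 or 2.402.
θ = 21.33° or 67.40°; the smaller is 21.33°.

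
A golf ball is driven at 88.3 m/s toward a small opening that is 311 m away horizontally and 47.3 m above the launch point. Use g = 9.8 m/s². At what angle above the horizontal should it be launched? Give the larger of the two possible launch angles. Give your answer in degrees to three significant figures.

Trajectory: y = x tanθ − g x² (1 + tan²θ)/(2v₀²). With x = 311, y = 47.3, v₀ = 88.3, g = 9.80:
60.78 tan²θ − 311 tanθ + (108.1) = 0.
tanθ = [311 ± √(311² − 4 × 60.78 × (108.1))] / (2 × 60.78) = (311 ± 265.4) / 121.6, giving tanθ = 0.3750 or 4.741.
θ = 20.56° or 78.09°; the larger is 78.09°.

78.1°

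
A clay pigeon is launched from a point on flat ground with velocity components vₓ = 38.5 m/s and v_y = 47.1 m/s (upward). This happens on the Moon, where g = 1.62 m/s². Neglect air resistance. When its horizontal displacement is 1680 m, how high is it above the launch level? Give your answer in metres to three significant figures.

513 m

At x = 1680 m, t = x/vₓ = 1680/38.50 = 43.64 s.
Height: y = v_y0 t − ½ g t² = 47.10 × 43.64 − 0.8100 × 43.64² = 2055 − 1542 = 512.9 m.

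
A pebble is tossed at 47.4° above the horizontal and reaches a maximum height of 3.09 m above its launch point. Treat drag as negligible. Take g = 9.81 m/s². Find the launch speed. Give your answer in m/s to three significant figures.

At the peak v_y = 0, so v_y0 = √(2gH) = √(2 × 9.81 × 3.09) = 7.786 m/s.
v_y0 = v₀ sin θ ⇒ v₀ = 7.786 / sin 47.4° = 10.58 m/s.

10.6 m/s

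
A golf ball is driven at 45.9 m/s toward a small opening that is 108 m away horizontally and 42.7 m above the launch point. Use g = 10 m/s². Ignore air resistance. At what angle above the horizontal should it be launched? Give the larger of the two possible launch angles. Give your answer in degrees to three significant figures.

Trajectory: y = x tanθ − g x² (1 + tan²θ)/(2v₀²). With x = 108, y = 42.7, v₀ = 45.9, g = 10.0:
27.68 tan²θ − 108 tanθ + (70.38) = 0.
tanθ = [108 ± √(108² − 4 × 27.68 × (70.38))] / (2 × 27.68) = (108 ± 62.22) / 55.36, giving tanθ = 0.8270 or 3.075.
θ = 39.59° or 71.98°; the larger is 71.98°.

72.0°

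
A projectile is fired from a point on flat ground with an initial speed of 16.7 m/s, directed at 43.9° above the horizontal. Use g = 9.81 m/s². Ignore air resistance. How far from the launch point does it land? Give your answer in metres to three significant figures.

28.4 m

Resolve: vₓ = 16.70 cos 43.9° = 12.03 m/s and v_y0 = 16.70 sin 43.9° = 11.58 m/s.
Time aloft: T = 2 v_y0 / g = 2 × 11.58 / 9.81 = 2.361 s.
Horizontal distance R = vₓ T = 12.03 × 2.361 = 28.41 m.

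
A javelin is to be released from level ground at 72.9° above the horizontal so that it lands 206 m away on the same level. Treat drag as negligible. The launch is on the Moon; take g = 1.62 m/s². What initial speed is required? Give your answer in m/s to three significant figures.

Level-ground range: R = v₀² sin(2θ)/g, so v₀ = √(gR / sin 2θ).
v₀ = √(1.62 × 206 / sin 145.8°) = √(333.7 / 0.5621) = √593.72 = 24.37 m/s.

24.4 m/s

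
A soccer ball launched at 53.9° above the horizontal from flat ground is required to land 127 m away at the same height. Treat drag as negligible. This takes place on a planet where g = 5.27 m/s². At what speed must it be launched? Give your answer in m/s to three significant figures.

26.5 m/s

From R = (v₀² / g) sin 2θ: v₀ = √(gR / sin 2θ).
v₀ = √(5.27 × 127 / sin 107.8°) = √(669.3 / 0.9521) = √702.94 = 26.51 m/s.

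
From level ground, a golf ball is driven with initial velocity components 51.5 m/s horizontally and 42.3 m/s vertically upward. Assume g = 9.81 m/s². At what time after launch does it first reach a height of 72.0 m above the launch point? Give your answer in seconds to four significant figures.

Height y(t) = 42.30 t − 4.905 t² = 72.0 gives 4.905 t² − 42.30 t + 72.0 = 0.
Quadratic formula: t = (42.30 ± √376.65) / 9.81 = (42.30 ± 19.41) / 9.81 → t = 2.334 s or 6.290 s.
The first (ascending) time is 2.334 s.

2.334 s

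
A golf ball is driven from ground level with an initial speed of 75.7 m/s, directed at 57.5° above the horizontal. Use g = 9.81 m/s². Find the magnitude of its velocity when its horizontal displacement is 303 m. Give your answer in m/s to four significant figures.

41.71 m/s

Horizontal component vₓ = 75.70 cos 57.5° = 40.67 m/s; vertical v_y0 = 75.70 sin 57.5° = 63.84 m/s.
Time to reach x = 303 m: t = x/vₓ = 303/40.67 = 7.450 s.
Vertical velocity there: v_y = v_y0 − g t = 63.84 − 9.81 × 7.450 = −9.235 m/s.
Speed: √(vₓ² + v_y²) = √(40.67² + 9.235²) = 41.71 m/s.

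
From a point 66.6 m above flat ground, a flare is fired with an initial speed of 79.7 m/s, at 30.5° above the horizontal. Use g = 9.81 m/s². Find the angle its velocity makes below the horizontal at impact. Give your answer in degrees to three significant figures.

Resolve: vₓ = 79.70 cos 30.5° = 68.67 m/s and v_y0 = 79.70 sin 30.5° = 40.45 m/s.
The projectile lands when y = 66.6 + (40.45) t − ½·9.81·t² = 0. Positive root: t = (40.45 + √(40.45² + 2·9.81·66.6)) / 9.81 = (40.45 + 54.25) / 9.81 = 9.653 s.
At impact: v_y = v_y0 − g t = −54.25 m/s; vₓ = 68.67 m/s.
Angle below horizontal: arctan(|v_y|/vₓ) = arctan(54.25/68.67) = 38.31°.

38.3°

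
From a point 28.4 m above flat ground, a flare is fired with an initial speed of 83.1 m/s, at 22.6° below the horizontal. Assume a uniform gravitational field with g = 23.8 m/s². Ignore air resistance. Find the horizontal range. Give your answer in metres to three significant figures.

54.0 m

vₓ = 83.10 cos 22.6° = 76.72 m/s; v_y0 = −31.93 m/s (downward).
With up positive and y = 0 at the ground: y(t) = 28.4 + (−31.93) t − 11.90 t². Setting y = 0 and taking the positive root: t = [−31.93 + √(31.93² + 2·23.8·28.4)] / 23.8 = (−31.93 + 48.70) / 23.8 = 0.7044 s.
Horizontal distance: R = vₓ t = 76.72 × 0.7044 = 54.04 m.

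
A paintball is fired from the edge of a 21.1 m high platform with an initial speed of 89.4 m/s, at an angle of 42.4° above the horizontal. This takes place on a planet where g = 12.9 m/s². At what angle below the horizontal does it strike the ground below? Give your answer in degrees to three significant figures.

vₓ = 89.40 cos 42.4° = 66.02 m/s; v_y0 = 89.40 sin 42.4° = 60.28 m/s.
The projectile lands when y = 21.1 + (60.28) t − ½·12.9·t² = 0. Positive root: t = (60.28 + √(60.28² + 2·12.9·21.1)) / 12.9 = (60.28 + 64.64) / 12.9 = 9.684 s.
At impact: v_y = v_y0 − g t = −64.64 m/s; vₓ = 66.02 m/s.
Angle below horizontal: arctan(|v_y|/vₓ) = arctan(64.64/66.02) = 44.40°.

44.4°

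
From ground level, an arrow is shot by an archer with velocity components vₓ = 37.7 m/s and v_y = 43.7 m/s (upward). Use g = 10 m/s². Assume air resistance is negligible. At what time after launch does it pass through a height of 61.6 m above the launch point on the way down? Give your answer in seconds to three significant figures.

6.97 s

Set y = v_y0 t − ½ g t² = 61.6: 5.000 t² − 43.70 t + 61.6 = 0.
Quadratic formula: t = (43.70 ± √677.69) / 10.0 = (43.70 ± 26.03) / 10.0 → t = 1.767 s or 6.973 s.
The descending-branch root is 6.973 s.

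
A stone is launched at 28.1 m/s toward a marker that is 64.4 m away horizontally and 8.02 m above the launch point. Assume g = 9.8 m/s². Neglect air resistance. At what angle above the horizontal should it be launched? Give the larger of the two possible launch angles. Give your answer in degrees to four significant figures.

60.32°

Trajectory: y = x tanθ − g x² (1 + tan²θ)/(2v₀²). With x = 64.4, y = 8.02, v₀ = 28.1, g = 9.80:
25.74 tan²θ − 64.4 tanθ + (33.76) = 0.
tanθ = [64.4 ± √(64.4² − 4 × 25.74 × (33.76))] / (2 × 25.74) = (64.4 ± 25.93) / 51.47, giving tanθ = 0.7474 or 1.755.
θ = 36.78° or 60.32°; the larger is 60.32°.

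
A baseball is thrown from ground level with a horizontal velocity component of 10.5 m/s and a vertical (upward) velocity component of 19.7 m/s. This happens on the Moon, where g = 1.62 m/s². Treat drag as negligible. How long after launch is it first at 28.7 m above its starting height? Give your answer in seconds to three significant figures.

1.56 s

Require v_y0 t − ½ g t² = 28.7, i.e. 0.8100 t² − 19.70 t + 28.7 = 0.
t = [19.70 ± √(19.70² − 2·1.62·28.7)] / 1.62 = (19.70 ± 17.18) / 1.62, so t = 1.556 s or t = 22.76 s.
The first (ascending) time is 1.556 s.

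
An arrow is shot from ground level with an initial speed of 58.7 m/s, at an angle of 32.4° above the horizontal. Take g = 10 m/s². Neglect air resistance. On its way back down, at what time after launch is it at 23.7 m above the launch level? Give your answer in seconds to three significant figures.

5.42 s

Resolve: vₓ = 58.70 cos 32.4° = 49.56 m/s and v_y0 = 58.70 sin 32.4° = 31.45 m/s.
Height y(t) = 31.45 t − 5.000 t² = 23.7 gives 5.000 t² − 31.45 t + 23.7 = 0.
Quadratic formula: t = (31.45 ± √515.29) / 10.0 = (31.45 ± 22.70) / 10.0 → t = 0.8753 s or 5.415 s.
The descending-branch root is 5.415 s.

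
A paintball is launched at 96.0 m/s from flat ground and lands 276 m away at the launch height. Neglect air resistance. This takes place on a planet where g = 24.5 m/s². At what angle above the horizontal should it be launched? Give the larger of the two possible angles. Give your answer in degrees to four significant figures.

66.40°

R = v₀² sin 2θ / g gives sin 2θ = gR/v₀² = 24.5·276/96.0² = 0.7337.
2θ = 47.20° or 180° − 47.20° = 132.8°, so θ = 23.60° or 66.40°.
The larger angle is 66.40°.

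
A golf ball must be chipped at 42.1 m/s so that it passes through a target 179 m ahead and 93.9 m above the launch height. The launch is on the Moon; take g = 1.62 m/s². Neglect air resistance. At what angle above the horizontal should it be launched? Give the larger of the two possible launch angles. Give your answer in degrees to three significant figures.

Trajectory: y = x tanθ − g x² (1 + tan²θ)/(2v₀²). With x = 179, y = 93.9, v₀ = 42.1, g = 1.62:
14.64 tan²θ − 179 tanθ + (108.5) = 0.
tanθ = [179 ± √(179² − 4 × 14.64 × (108.5))] / (2 × 14.64) = (179 ± 160.3) / 29.29, giving tanθ = 0.6399 or 11.58.
θ = 32.61° or 85.07°; the larger is 85.07°.

85.1°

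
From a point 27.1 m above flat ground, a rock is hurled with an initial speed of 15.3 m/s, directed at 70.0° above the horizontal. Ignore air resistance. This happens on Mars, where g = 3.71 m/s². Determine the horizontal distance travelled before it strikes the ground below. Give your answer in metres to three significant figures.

Components: vₓ = 15.30 cos 70.0° = 5.233 m/s, v_y0 = 15.30 sin 70.0° = 14.38 m/s.
The projectile lands when y = 27.1 + (14.38) t − ½·3.71·t² = 0. Positive root: t = (14.38 + √(14.38² + 2·3.71·27.1)) / 3.71 = (14.38 + 20.19) / 3.71 = 9.318 s.
Horizontal distance: R = vₓ t = 5.233 × 9.318 = 48.76 m.

48.8 m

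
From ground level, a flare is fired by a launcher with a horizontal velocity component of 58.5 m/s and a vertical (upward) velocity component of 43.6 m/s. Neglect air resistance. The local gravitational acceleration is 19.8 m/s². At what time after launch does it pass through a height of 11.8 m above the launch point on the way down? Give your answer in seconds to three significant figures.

Set y = v_y0 t − ½ g t² = 11.8: 9.900 t² − 43.60 t + 11.8 = 0.
t = [43.60 ± √(43.60² − 2·19.8·11.8)] / 19.8 = (43.60 ± 37.86) / 19.8, so t = 0.2897 s or t = 4.114 s.
The descending-branch root is 4.114 s.

4.11 s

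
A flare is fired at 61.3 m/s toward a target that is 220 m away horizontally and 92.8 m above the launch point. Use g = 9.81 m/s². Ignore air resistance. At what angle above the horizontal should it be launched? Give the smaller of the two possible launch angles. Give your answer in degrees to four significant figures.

44.74°

Trajectory: y = x tanθ − g x² (1 + tan²θ)/(2v₀²). With x = 220, y = 92.8, v₀ = 61.3, g = 9.81:
63.18 tan²θ − 220 tanθ + (156.0) = 0.
tanθ = [220 ± √(220² − 4 × 63.18 × (156.0))] / (2 × 63.18) = (220 ± 94.78) / 126.4, giving tanθ = 0.9910 or 2.491.
θ = 44.74° or 68.13°; the smaller is 44.74°.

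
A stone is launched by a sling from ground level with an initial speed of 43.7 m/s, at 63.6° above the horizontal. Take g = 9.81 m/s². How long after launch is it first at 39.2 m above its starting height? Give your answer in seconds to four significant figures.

Components: vₓ = 43.70 cos 63.6° = 19.43 m/s, v_y0 = 43.70 sin 63.6° = 39.14 m/s.
Height y(t) = 39.14 t − 4.905 t² = 39.2 gives 4.905 t² − 39.14 t + 39.2 = 0.
Quadratic formula: t = (39.14 ± √763.04) / 9.81 = (39.14 ± 27.62) / 9.81 → t = 1.174 s or 6.806 s.
The first (ascending) time is 1.174 s.

1.174 s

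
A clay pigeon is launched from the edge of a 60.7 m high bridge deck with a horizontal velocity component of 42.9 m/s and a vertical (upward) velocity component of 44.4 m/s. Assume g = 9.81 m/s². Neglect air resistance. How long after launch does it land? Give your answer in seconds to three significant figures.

10.3 s

With up positive and y = 0 at the ground: y(t) = 60.7 + (44.40) t − 4.905 t². Setting y = 0 and taking the positive root: t = [44.40 + √(44.40² + 2·9.81·60.7)] / 9.81 = (44.40 + 56.23) / 9.81 = 10.26 s.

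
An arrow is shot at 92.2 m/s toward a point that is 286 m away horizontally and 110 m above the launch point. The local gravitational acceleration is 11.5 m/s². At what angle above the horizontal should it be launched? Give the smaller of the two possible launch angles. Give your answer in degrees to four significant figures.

Trajectory: y = x tanθ − g x² (1 + tan²θ)/(2v₀²). With x = 286, y = 110, v₀ = 92.2, g = 11.5:
55.33 tan²θ − 286 tanθ + (165.3) = 0.
tanθ = [286 ± √(286² − 4 × 55.33 × (165.3))] / (2 × 55.33) = (286 ± 212.6) / 110.7, giving tanθ = 0.6631 or 4.506.
θ = 33.55° or 77.49°; the smaller is 33.55°.

33.55°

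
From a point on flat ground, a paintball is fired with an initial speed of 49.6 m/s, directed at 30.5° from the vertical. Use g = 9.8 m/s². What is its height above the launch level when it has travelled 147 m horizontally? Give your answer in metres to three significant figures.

82.5 m

Horizontal component vₓ = 49.60 sin 30.5° = 25.17 m/s; vertical v_y0 = 49.60 cos 30.5° = 42.74 m/s.
x = vₓ t ⇒ t = 147/25.17 = 5.839 s.
Height: y = v_y0 t − ½ g t² = 42.74 × 5.839 − 4.900 × 5.839² = 249.6 − 167.1 = 82.47 m.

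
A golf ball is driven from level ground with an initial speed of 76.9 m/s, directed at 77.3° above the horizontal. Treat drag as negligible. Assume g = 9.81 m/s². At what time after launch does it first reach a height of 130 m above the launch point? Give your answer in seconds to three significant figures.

Components: vₓ = 76.90 cos 77.3° = 16.91 m/s, v_y0 = 76.90 sin 77.3° = 75.02 m/s.
Height y(t) = 75.02 t − 4.905 t² = 130 gives 4.905 t² − 75.02 t + 130 = 0.
t = [75.02 ± √(75.02² − 2·9.81·130)] / 9.81 = (75.02 ± 55.47) / 9.81, so t = 1.992 s or t = 13.30 s.
The first (ascending) time is 1.992 s.

1.99 s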